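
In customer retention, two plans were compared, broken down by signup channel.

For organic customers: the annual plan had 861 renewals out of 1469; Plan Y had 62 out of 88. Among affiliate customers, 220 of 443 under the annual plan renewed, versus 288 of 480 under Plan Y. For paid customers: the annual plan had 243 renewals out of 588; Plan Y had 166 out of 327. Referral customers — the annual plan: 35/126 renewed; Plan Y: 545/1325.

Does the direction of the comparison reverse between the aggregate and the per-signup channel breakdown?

Yes

Organic: the annual plan 861/1469 = 58.6%, Plan Y 62/88 = 70.5% → Plan Y
Affiliate: the annual plan 220/443 = 49.7%, Plan Y 288/480 = 60.0% → Plan Y
Paid: the annual plan 243/588 = 41.3%, Plan Y 166/327 = 50.8% → Plan Y
Referral: the annual plan 35/126 = 27.8%, Plan Y 545/1325 = 41.1% → Plan Y
Overall: the annual plan 1359/2626 = 51.8%, Plan Y 1061/2220 = 47.8% → the annual plan
Plan Y wins each signup group but the annual plan wins overall — the comparison reverses. Plan Y's customers skew toward referral, which has a lower base rate.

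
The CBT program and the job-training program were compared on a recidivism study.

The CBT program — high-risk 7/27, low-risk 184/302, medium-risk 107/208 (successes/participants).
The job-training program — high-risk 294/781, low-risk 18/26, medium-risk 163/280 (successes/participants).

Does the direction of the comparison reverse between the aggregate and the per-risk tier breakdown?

High-risk: the CBT program 7/27 = 25.9%, the job-training program 294/781 = 37.6% → the job-training program
Low-risk: the CBT program 184/302 = 60.9%, the job-training program 18/26 = 69.2% → the job-training program
Medium-risk: the CBT program 107/208 = 51.4%, the job-training program 163/280 = 58.2% → the job-training program
Overall: the CBT program 298/537 = 55.5%, the job-training program 475/1087 = 43.7% → the CBT program
The job-training program wins each risk group but the CBT program wins overall — the comparison reverses. The job-training program's participants skew toward high-risk, which has a lower base rate.

Yes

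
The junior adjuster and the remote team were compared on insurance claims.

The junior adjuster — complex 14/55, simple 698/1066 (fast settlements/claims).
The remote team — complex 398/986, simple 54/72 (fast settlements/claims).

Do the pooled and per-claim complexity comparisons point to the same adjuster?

Complex: the junior adjuster 14/55 = 25.5%, the remote team 398/986 = 40.4% → the remote team
Simple: the junior adjuster 698/1066 = 65.5%, the remote team 54/72 = 75.0% → the remote team
Overall: the junior adjuster 712/1121 = 63.5%, the remote team 452/1058 = 42.7% → the junior adjuster
The remote team wins each claim group but the junior adjuster wins overall — the comparison reverses. The remote team's claims skew toward complex, which has a lower base rate.

No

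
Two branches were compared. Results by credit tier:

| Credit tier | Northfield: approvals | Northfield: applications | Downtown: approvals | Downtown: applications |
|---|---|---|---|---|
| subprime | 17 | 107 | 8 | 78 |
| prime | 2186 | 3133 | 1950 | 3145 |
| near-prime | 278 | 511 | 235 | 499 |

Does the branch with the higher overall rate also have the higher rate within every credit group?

Yes

Subprime: Northfield 17/107 = 15.9%, Downtown 8/78 = 10.3% → Northfield
Prime: Northfield 2186/3133 = 69.8%, Downtown 1950/3145 = 62.0% → Northfield
Near-prime: Northfield 278/511 = 54.4%, Downtown 235/499 = 47.1% → Northfield
Overall: Northfield 2481/3751 = 66.1%, Downtown 2193/3722 = 58.9% → Northfield
Northfield wins overall and in every credit group — no reversal.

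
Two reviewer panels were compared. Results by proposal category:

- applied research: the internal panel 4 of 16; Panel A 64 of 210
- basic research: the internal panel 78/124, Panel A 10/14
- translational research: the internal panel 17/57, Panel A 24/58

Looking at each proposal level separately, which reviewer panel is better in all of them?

Applied research: the internal panel 4/16 = 25.0%, Panel A 64/210 = 30.5% → Panel A
Basic research: the internal panel 78/124 = 62.9%, Panel A 10/14 = 71.4% → Panel A
Translational research: the internal panel 17/57 = 29.8%, Panel A 24/58 = 41.4% → Panel A
Panel A has the higher rate in all 3 groups.

Panel A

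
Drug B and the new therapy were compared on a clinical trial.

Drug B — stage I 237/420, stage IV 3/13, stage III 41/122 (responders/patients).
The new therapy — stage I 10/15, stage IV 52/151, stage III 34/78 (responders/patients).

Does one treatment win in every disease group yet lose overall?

Stage I: Drug B 237/420 = 56.4%, the new therapy 10/15 = 66.7% → the new therapy
Stage IV: Drug B 3/13 = 23.1%, the new therapy 52/151 = 34.4% → the new therapy
Stage III: Drug B 41/122 = 33.6%, the new therapy 34/78 = 43.6% → the new therapy
Overall: Drug B 281/555 = 50.6%, the new therapy 96/244 = 39.3% → Drug B
The new therapy wins each disease group but Drug B wins overall — the comparison reverses. The new therapy's patients skew toward stage IV, which has a lower base rate.

Yes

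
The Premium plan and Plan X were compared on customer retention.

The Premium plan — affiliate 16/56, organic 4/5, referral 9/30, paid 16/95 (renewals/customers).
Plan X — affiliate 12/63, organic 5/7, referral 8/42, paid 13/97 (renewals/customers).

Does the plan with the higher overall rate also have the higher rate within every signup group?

Affiliate: the Premium plan 16/56 = 28.6%, Plan X 12/63 = 19.0% → the Premium plan
Organic: the Premium plan 4/5 = 80.0%, Plan X 5/7 = 71.4% → the Premium plan
Referral: the Premium plan 9/30 = 30.0%, Plan X 8/42 = 19.0% → the Premium plan
Paid: the Premium plan 16/95 = 16.8%, Plan X 13/97 = 13.4% → the Premium plan
Overall: the Premium plan 45/186 = 24.2%, Plan X 38/209 = 18.2% → the Premium plan
The Premium plan wins overall and in every signup group — no reversal.

Yes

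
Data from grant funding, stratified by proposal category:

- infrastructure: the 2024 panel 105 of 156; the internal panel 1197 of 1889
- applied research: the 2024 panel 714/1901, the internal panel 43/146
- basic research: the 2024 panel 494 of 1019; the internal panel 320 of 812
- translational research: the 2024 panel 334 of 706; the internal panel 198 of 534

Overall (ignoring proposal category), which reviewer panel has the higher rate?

Infrastructure: the 2024 panel 105/156 = 67.3%, the internal panel 1197/1889 = 63.4% → the 2024 panel
Applied research: the 2024 panel 714/1901 = 37.6%, the internal panel 43/146 = 29.5% → the 2024 panel
Basic research: the 2024 panel 494/1019 = 48.5%, the internal panel 320/812 = 39.4% → the 2024 panel
Translational research: the 2024 panel 334/706 = 47.3%, the internal panel 198/534 = 37.1% → the 2024 panel
Overall: the 2024 panel 1647/3782 = 43.5%, the internal panel 1758/3381 = 52.0% → the internal panel
(The 2024 panel wins every proposal group but the internal panel wins overall — the 2024 panel's proposals skew toward the low-rate applied research group.)

the internal panel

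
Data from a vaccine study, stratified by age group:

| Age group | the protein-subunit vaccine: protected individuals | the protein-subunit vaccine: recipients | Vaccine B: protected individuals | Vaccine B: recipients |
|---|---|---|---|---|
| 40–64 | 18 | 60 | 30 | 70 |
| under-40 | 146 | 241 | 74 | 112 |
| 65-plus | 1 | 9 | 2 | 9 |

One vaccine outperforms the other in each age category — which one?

Vaccine B

40–64: the protein-subunit vaccine 18/60 = 30.0%, Vaccine B 30/70 = 42.9% → Vaccine B
Under-40: the protein-subunit vaccine 146/241 = 60.6%, Vaccine B 74/112 = 66.1% → Vaccine B
65-plus: the protein-subunit vaccine 1/9 = 11.1%, Vaccine B 2/9 = 22.2% → Vaccine B
Vaccine B has the higher rate in all 3 groups.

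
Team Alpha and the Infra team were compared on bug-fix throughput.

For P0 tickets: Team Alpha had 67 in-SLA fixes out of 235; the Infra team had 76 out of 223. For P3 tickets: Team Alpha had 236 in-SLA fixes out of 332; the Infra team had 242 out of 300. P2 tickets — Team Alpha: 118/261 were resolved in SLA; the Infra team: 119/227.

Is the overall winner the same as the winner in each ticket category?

Yes

P0: Team Alpha 67/235 = 28.5%, the Infra team 76/223 = 34.1% → the Infra team
P3: Team Alpha 236/332 = 71.1%, the Infra team 242/300 = 80.7% → the Infra team
P2: Team Alpha 118/261 = 45.2%, the Infra team 119/227 = 52.4% → the Infra team
Overall: Team Alpha 421/828 = 50.8%, the Infra team 437/750 = 58.3% → the Infra team
The Infra team wins overall and in every ticket group — no reversal.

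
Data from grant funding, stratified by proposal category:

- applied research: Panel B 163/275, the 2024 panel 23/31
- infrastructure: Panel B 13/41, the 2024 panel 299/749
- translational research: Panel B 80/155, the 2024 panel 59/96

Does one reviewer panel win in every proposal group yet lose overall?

Yes

Applied research: Panel B 163/275 = 59.3%, the 2024 panel 23/31 = 74.2% → the 2024 panel
Infrastructure: Panel B 13/41 = 31.7%, the 2024 panel 299/749 = 39.9% → the 2024 panel
Translational research: Panel B 80/155 = 51.6%, the 2024 panel 59/96 = 61.5% → the 2024 panel
Overall: Panel B 256/471 = 54.4%, the 2024 panel 381/876 = 43.5% → Panel B
The 2024 panel wins each proposal group but Panel B wins overall — the comparison reverses. The 2024 panel's proposals skew toward infrastructure, which has a lower base rate.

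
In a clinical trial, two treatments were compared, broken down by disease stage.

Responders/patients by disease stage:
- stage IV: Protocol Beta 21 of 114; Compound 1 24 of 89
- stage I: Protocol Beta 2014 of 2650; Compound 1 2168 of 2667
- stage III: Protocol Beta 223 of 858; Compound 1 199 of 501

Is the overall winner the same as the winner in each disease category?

Stage IV: Protocol Beta 21/114 = 18.4%, Compound 1 24/89 = 27.0% → Compound 1
Stage I: Protocol Beta 2014/2650 = 76.0%, Compound 1 2168/2667 = 81.3% → Compound 1
Stage III: Protocol Beta 223/858 = 26.0%, Compound 1 199/501 = 39.7% → Compound 1
Overall: Protocol Beta 2258/3622 = 62.3%, Compound 1 2391/3257 = 73.4% → Compound 1
Compound 1 wins overall and in every disease group — no reversal.

Yes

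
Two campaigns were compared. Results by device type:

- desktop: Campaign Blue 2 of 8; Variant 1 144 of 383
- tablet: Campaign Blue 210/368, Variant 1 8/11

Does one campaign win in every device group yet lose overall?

Desktop: Campaign Blue 2/8 = 25.0%, Variant 1 144/383 = 37.6% → Variant 1
Tablet: Campaign Blue 210/368 = 57.1%, Variant 1 8/11 = 72.7% → Variant 1
Overall: Campaign Blue 212/376 = 56.4%, Variant 1 152/394 = 38.6% → Campaign Blue
Variant 1 wins each device group but Campaign Blue wins overall — the comparison reverses. Variant 1's impressions skew toward desktop, which has a lower base rate.

Yes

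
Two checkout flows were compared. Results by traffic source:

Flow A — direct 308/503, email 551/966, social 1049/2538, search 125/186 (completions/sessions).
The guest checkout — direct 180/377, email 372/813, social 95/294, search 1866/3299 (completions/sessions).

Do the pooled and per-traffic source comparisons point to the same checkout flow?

No

Direct: Flow A 308/503 = 61.2%, the guest checkout 180/377 = 47.7% → Flow A
Email: Flow A 551/966 = 57.0%, the guest checkout 372/813 = 45.8% → Flow A
Social: Flow A 1049/2538 = 41.3%, the guest checkout 95/294 = 32.3% → Flow A
Search: Flow A 125/186 = 67.2%, the guest checkout 1866/3299 = 56.6% → Flow A
Overall: Flow A 2033/4193 = 48.5%, the guest checkout 2513/4783 = 52.5% → the guest checkout
Flow A wins each traffic group but the guest checkout wins overall — the comparison reverses. Flow A's sessions skew toward social, which has a lower base rate.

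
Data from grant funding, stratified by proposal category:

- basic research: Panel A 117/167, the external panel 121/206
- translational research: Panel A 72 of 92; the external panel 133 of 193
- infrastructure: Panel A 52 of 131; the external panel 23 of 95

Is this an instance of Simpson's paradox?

Basic research: Panel A 117/167 = 70.1%, the external panel 121/206 = 58.7% → Panel A
Translational research: Panel A 72/92 = 78.3%, the external panel 133/193 = 68.9% → Panel A
Infrastructure: Panel A 52/131 = 39.7%, the external panel 23/95 = 24.2% → Panel A
Overall: Panel A 241/390 = 61.8%, the external panel 277/494 = 56.1% → Panel A
Panel A wins overall and in every proposal group — no reversal.

No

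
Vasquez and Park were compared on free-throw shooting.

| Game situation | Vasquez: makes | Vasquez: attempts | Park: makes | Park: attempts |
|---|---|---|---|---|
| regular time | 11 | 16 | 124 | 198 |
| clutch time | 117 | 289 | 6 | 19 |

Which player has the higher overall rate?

Regular time: Vasquez 11/16 = 68.8%, Park 124/198 = 62.6% → Vasquez
Clutch time: Vasquez 117/289 = 40.5%, Park 6/19 = 31.6% → Vasquez
Overall: Vasquez 128/305 = 42.0%, Park 130/217 = 59.9% → Park
(Vasquez wins every game group but Park wins overall — Vasquez's attempts skew toward the low-rate clutch time group.)

Park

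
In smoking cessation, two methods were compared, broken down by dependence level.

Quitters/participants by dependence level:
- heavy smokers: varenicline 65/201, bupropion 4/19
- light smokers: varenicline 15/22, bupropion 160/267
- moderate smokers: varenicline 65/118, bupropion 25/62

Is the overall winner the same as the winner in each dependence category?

Heavy smokers: varenicline 65/201 = 32.3%, bupropion 4/19 = 21.1% → varenicline
Light smokers: varenicline 15/22 = 68.2%, bupropion 160/267 = 59.9% → varenicline
Moderate smokers: varenicline 65/118 = 55.1%, bupropion 25/62 = 40.3% → varenicline
Overall: varenicline 145/341 = 42.5%, bupropion 189/348 = 54.3% → bupropion
Varenicline wins each dependence group but bupropion wins overall — the comparison reverses. Varenicline's participants skew toward heavy smokers, which has a lower base rate.

No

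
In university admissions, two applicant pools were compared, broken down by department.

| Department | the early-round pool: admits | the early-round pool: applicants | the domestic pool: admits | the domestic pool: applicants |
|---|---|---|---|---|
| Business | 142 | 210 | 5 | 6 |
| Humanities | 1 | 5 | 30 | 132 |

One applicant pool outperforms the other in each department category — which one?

Business: the early-round pool 142/210 = 67.6%, the domestic pool 5/6 = 83.3% → the domestic pool
Humanities: the early-round pool 1/5 = 20.0%, the domestic pool 30/132 = 22.7% → the domestic pool
The domestic pool has the higher rate in both groups.

the domestic pool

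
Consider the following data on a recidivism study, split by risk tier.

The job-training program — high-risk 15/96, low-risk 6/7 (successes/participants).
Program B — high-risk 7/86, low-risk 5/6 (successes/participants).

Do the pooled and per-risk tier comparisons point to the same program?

High-risk: the job-training program 15/96 = 15.6%, Program B 7/86 = 8.1% → the job-training program
Low-risk: the job-training program 6/7 = 85.7%, Program B 5/6 = 83.3% → the job-training program
Overall: the job-training program 21/103 = 20.4%, Program B 12/92 = 13.0% → the job-training program
The job-training program wins overall and in every risk group — no reversal.

Yes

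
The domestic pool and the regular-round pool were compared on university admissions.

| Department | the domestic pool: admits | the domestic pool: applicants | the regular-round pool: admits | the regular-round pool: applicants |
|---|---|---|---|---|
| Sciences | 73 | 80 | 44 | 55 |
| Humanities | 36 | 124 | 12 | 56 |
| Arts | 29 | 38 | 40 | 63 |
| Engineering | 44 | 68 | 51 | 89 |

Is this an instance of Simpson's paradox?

Sciences: the domestic pool 73/80 = 91.2%, the regular-round pool 44/55 = 80.0% → the domestic pool
Humanities: the domestic pool 36/124 = 29.0%, the regular-round pool 12/56 = 21.4% → the domestic pool
Arts: the domestic pool 29/38 = 76.3%, the regular-round pool 40/63 = 63.5% → the domestic pool
Engineering: the domestic pool 44/68 = 64.7%, the regular-round pool 51/89 = 57.3% → the domestic pool
Overall: the domestic pool 182/310 = 58.7%, the regular-round pool 147/263 = 55.9% → the domestic pool
The domestic pool wins overall and in every department group — no reversal.

No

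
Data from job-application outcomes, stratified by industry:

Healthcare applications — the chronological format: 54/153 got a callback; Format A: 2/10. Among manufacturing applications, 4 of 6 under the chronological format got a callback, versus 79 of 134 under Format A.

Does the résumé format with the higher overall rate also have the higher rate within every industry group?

No

Healthcare: the chronological format 54/153 = 35.3%, Format A 2/10 = 20.0% → the chronological format
Manufacturing: the chronological format 4/6 = 66.7%, Format A 79/134 = 59.0% → the chronological format
Overall: the chronological format 58/159 = 36.5%, Format A 81/144 = 56.2% → Format A
The chronological format wins each industry group but Format A wins overall — the comparison reverses. The chronological format's applications skew toward healthcare, which has a lower base rate.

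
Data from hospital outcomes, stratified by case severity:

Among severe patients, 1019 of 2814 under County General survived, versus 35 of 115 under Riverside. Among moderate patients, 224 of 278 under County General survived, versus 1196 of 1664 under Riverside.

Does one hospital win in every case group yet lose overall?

Severe: County General 1019/2814 = 36.2%, Riverside 35/115 = 30.4% → County General
Moderate: County General 224/278 = 80.6%, Riverside 1196/1664 = 71.9% → County General
Overall: County General 1243/3092 = 40.2%, Riverside 1231/1779 = 69.2% → Riverside
County General wins each case group but Riverside wins overall — the comparison reverses. County General's patients skew toward severe, which has a lower base rate.

Yes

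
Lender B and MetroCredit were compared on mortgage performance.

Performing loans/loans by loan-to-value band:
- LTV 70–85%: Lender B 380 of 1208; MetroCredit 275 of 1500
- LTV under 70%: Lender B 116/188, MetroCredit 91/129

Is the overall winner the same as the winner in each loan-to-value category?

No

LTV 70–85%: Lender B 380/1208 = 31.5%, MetroCredit 275/1500 = 18.3% → Lender B
LTV under 70%: Lender B 116/188 = 61.7%, MetroCredit 91/129 = 70.5% → MetroCredit
Overall: Lender B 496/1396 = 35.5%, MetroCredit 366/1629 = 22.5% → Lender B
Neither sweeps: Lender B wins 1 of 2 groups, MetroCredit wins 1. Lender B wins overall but not every group — no Simpson reversal.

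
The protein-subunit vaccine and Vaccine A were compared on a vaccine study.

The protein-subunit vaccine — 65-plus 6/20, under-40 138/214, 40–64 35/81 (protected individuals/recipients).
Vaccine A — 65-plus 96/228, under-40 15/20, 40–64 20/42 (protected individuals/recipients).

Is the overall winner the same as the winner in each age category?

No

65-plus: the protein-subunit vaccine 6/20 = 30.0%, Vaccine A 96/228 = 42.1% → Vaccine A
Under-40: the protein-subunit vaccine 138/214 = 64.5%, Vaccine A 15/20 = 75.0% → Vaccine A
40–64: the protein-subunit vaccine 35/81 = 43.2%, Vaccine A 20/42 = 47.6% → Vaccine A
Overall: the protein-subunit vaccine 179/315 = 56.8%, Vaccine A 131/290 = 45.2% → the protein-subunit vaccine
Vaccine A wins each age group but the protein-subunit vaccine wins overall — the comparison reverses. Vaccine A's recipients skew toward 65-plus, which has a lower base rate.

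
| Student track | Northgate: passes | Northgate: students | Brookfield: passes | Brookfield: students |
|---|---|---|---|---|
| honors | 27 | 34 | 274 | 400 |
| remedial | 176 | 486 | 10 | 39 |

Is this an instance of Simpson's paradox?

Honors: Northgate 27/34 = 79.4%, Brookfield 274/400 = 68.5% → Northgate
Remedial: Northgate 176/486 = 36.2%, Brookfield 10/39 = 25.6% → Northgate
Overall: Northgate 203/520 = 39.0%, Brookfield 284/439 = 64.7% → Brookfield
Northgate wins each student group but Brookfield wins overall — the comparison reverses. Northgate's students skew toward remedial, which has a lower base rate.

Yes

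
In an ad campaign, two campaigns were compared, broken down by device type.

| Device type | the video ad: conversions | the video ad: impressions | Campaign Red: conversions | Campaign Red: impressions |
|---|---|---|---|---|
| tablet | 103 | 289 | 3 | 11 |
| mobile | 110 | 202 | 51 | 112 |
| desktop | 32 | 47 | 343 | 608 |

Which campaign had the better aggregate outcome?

Campaign Red

Tablet: the video ad 103/289 = 35.6%, Campaign Red 3/11 = 27.3% → the video ad
Mobile: the video ad 110/202 = 54.5%, Campaign Red 51/112 = 45.5% → the video ad
Desktop: the video ad 32/47 = 68.1%, Campaign Red 343/608 = 56.4% → the video ad
Overall: the video ad 245/538 = 45.5%, Campaign Red 397/731 = 54.3% → Campaign Red
(The video ad wins every device group but Campaign Red wins overall — the video ad's impressions skew toward the low-rate tablet group.)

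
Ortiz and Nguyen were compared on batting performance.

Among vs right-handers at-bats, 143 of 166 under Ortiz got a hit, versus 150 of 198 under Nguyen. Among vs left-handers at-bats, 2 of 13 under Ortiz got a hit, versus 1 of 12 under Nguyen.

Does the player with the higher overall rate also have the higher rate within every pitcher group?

Yes

Vs right-handers: Ortiz 143/166 = 86.1%, Nguyen 150/198 = 75.8% → Ortiz
Vs left-handers: Ortiz 2/13 = 15.4%, Nguyen 1/12 = 8.3% → Ortiz
Overall: Ortiz 145/179 = 81.0%, Nguyen 151/210 = 71.9% → Ortiz
Ortiz wins overall and in every pitcher group — no reversal.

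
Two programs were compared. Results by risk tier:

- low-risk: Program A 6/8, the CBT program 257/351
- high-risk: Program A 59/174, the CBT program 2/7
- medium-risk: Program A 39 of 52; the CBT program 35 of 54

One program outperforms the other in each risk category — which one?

Program A

Low-risk: Program A 6/8 = 75.0%, the CBT program 257/351 = 73.2% → Program A
High-risk: Program A 59/174 = 33.9%, the CBT program 2/7 = 28.6% → Program A
Medium-risk: Program A 39/52 = 75.0%, the CBT program 35/54 = 64.8% → Program A
Program A has the higher rate in all 3 groups.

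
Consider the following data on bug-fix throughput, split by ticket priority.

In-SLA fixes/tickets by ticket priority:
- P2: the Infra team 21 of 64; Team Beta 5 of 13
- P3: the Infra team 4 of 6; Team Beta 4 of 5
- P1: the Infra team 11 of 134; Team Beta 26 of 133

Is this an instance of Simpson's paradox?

P2: the Infra team 21/64 = 32.8%, Team Beta 5/13 = 38.5% → Team Beta
P3: the Infra team 4/6 = 66.7%, Team Beta 4/5 = 80.0% → Team Beta
P1: the Infra team 11/134 = 8.2%, Team Beta 26/133 = 19.5% → Team Beta
Overall: the Infra team 36/204 = 17.6%, Team Beta 35/151 = 23.2% → Team Beta
Team Beta wins overall and in every ticket group — no reversal.

No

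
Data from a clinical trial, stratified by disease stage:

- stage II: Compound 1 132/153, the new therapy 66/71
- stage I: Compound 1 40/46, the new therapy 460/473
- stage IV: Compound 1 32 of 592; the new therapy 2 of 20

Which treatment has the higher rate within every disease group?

Stage II: Compound 1 132/153 = 86.3%, the new therapy 66/71 = 93.0% → the new therapy
Stage I: Compound 1 40/46 = 87.0%, the new therapy 460/473 = 97.3% → the new therapy
Stage IV: Compound 1 32/592 = 5.4%, the new therapy 2/20 = 10.0% → the new therapy
The new therapy has the higher rate in all 3 groups.

the new therapy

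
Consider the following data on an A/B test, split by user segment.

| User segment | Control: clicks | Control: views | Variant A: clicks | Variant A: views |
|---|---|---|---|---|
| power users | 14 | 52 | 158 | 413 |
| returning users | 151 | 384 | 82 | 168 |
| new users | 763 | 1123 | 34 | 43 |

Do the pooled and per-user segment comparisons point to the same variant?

No

Power users: Control 14/52 = 26.9%, Variant A 158/413 = 38.3% → Variant A
Returning users: Control 151/384 = 39.3%, Variant A 82/168 = 48.8% → Variant A
New users: Control 763/1123 = 67.9%, Variant A 34/43 = 79.1% → Variant A
Overall: Control 928/1559 = 59.5%, Variant A 274/624 = 43.9% → Control
Variant A wins each user group but Control wins overall — the comparison reverses. Variant A's views skew toward power users, which has a lower base rate.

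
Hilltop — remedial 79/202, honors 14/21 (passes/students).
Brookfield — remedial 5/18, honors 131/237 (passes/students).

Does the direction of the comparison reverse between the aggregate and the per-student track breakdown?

Remedial: Hilltop 79/202 = 39.1%, Brookfield 5/18 = 27.8% → Hilltop
Honors: Hilltop 14/21 = 66.7%, Brookfield 131/237 = 55.3% → Hilltop
Overall: Hilltop 93/223 = 41.7%, Brookfield 136/255 = 53.3% → Brookfield
Hilltop wins each student group but Brookfield wins overall — the comparison reverses. Hilltop's students skew toward remedial, which has a lower base rate.

Yes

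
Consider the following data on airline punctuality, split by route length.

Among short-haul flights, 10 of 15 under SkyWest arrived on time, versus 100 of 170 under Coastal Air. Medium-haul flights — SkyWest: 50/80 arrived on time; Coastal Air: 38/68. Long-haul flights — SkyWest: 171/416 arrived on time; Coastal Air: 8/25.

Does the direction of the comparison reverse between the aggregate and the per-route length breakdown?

Short-haul: SkyWest 10/15 = 66.7%, Coastal Air 100/170 = 58.8% → SkyWest
Medium-haul: SkyWest 50/80 = 62.5%, Coastal Air 38/68 = 55.9% → SkyWest
Long-haul: SkyWest 171/416 = 41.1%, Coastal Air 8/25 = 32.0% → SkyWest
Overall: SkyWest 231/511 = 45.2%, Coastal Air 146/263 = 55.5% → Coastal Air
SkyWest wins each route group but Coastal Air wins overall — the comparison reverses. SkyWest's flights skew toward long-haul, which has a lower base rate.

Yes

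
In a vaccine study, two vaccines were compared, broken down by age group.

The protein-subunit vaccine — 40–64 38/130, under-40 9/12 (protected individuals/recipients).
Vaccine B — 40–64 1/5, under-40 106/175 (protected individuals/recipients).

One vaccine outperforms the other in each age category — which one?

40–64: the protein-subunit vaccine 38/130 = 29.2%, Vaccine B 1/5 = 20.0% → the protein-subunit vaccine
Under-40: the protein-subunit vaccine 9/12 = 75.0%, Vaccine B 106/175 = 60.6% → the protein-subunit vaccine
The protein-subunit vaccine has the higher rate in both groups.

the protein-subunit vaccine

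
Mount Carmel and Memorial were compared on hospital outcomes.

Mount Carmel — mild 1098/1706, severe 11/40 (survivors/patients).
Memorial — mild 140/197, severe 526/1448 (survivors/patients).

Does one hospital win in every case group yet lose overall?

Mild: Mount Carmel 1098/1706 = 64.4%, Memorial 140/197 = 71.1% → Memorial
Severe: Mount Carmel 11/40 = 27.5%, Memorial 526/1448 = 36.3% → Memorial
Overall: Mount Carmel 1109/1746 = 63.5%, Memorial 666/1645 = 40.5% → Mount Carmel
Memorial wins each case group but Mount Carmel wins overall — the comparison reverses. Memorial's patients skew toward severe, which has a lower base rate.

Yes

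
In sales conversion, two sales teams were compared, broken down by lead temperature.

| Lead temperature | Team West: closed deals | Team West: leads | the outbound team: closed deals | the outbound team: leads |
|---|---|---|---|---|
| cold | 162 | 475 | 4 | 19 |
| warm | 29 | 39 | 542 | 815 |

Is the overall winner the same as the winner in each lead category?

No

Cold: Team West 162/475 = 34.1%, the outbound team 4/19 = 21.1% → Team West
Warm: Team West 29/39 = 74.4%, the outbound team 542/815 = 66.5% → Team West
Overall: Team West 191/514 = 37.2%, the outbound team 546/834 = 65.5% → the outbound team
Team West wins each lead group but the outbound team wins overall — the comparison reverses. Team West's leads skew toward cold, which has a lower base rate.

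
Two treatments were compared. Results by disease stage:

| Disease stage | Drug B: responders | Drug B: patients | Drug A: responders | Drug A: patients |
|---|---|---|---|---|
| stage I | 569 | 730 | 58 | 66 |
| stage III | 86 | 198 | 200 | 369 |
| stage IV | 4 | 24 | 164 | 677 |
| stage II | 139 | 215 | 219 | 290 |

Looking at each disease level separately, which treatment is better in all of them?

Drug A

Stage I: Drug B 569/730 = 77.9%, Drug A 58/66 = 87.9% → Drug A
Stage III: Drug B 86/198 = 43.4%, Drug A 200/369 = 54.2% → Drug A
Stage IV: Drug B 4/24 = 16.7%, Drug A 164/677 = 24.2% → Drug A
Stage II: Drug B 139/215 = 64.7%, Drug A 219/290 = 75.5% → Drug A
Drug A has the higher rate in all 4 groups.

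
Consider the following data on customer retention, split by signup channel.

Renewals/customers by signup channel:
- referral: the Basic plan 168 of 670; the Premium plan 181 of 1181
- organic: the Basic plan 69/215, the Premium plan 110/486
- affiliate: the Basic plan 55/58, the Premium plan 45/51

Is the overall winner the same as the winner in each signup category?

Yes

Referral: the Basic plan 168/670 = 25.1%, the Premium plan 181/1181 = 15.3% → the Basic plan
Organic: the Basic plan 69/215 = 32.1%, the Premium plan 110/486 = 22.6% → the Basic plan
Affiliate: the Basic plan 55/58 = 94.8%, the Premium plan 45/51 = 88.2% → the Basic plan
Overall: the Basic plan 292/943 = 31.0%, the Premium plan 336/1718 = 19.6% → the Basic plan
The Basic plan wins overall and in every signup group — no reversal.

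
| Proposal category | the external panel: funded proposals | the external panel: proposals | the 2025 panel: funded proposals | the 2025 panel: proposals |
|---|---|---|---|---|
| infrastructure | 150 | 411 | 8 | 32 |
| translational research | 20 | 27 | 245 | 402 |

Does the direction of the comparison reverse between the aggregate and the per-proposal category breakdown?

Yes

Infrastructure: the external panel 150/411 = 36.5%, the 2025 panel 8/32 = 25.0% → the external panel
Translational research: the external panel 20/27 = 74.1%, the 2025 panel 245/402 = 60.9% → the external panel
Overall: the external panel 170/438 = 38.8%, the 2025 panel 253/434 = 58.3% → the 2025 panel
The external panel wins each proposal group but the 2025 panel wins overall — the comparison reverses. The external panel's proposals skew toward infrastructure, which has a lower base rate.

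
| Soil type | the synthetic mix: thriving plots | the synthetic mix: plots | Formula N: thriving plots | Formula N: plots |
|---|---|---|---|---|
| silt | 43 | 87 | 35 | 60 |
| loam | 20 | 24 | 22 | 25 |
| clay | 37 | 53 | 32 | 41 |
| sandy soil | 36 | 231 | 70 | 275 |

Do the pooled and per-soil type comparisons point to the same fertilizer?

Silt: the synthetic mix 43/87 = 49.4%, Formula N 35/60 = 58.3% → Formula N
Loam: the synthetic mix 20/24 = 83.3%, Formula N 22/25 = 88.0% → Formula N
Clay: the synthetic mix 37/53 = 69.8%, Formula N 32/41 = 78.0% → Formula N
Sandy soil: the synthetic mix 36/231 = 15.6%, Formula N 70/275 = 25.5% → Formula N
Overall: the synthetic mix 136/395 = 34.4%, Formula N 159/401 = 39.7% → Formula N
Formula N wins overall and in every soil group — no reversal.

Yes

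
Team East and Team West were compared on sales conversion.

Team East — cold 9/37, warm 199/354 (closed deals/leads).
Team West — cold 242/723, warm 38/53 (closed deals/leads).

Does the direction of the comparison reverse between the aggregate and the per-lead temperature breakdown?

Cold: Team East 9/37 = 24.3%, Team West 242/723 = 33.5% → Team West
Warm: Team East 199/354 = 56.2%, Team West 38/53 = 71.7% → Team West
Overall: Team East 208/391 = 53.2%, Team West 280/776 = 36.1% → Team East
Team West wins each lead group but Team East wins overall — the comparison reverses. Team West's leads skew toward cold, which has a lower base rate.

Yes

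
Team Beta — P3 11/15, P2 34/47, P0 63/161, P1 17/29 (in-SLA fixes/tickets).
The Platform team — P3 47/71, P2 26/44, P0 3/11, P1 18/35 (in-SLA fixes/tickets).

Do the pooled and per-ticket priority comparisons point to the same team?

P3: Team Beta 11/15 = 73.3%, the Platform team 47/71 = 66.2% → Team Beta
P2: Team Beta 34/47 = 72.3%, the Platform team 26/44 = 59.1% → Team Beta
P0: Team Beta 63/161 = 39.1%, the Platform team 3/11 = 27.3% → Team Beta
P1: Team Beta 17/29 = 58.6%, the Platform team 18/35 = 51.4% → Team Beta
Overall: Team Beta 125/252 = 49.6%, the Platform team 94/161 = 58.4% → the Platform team
Team Beta wins each ticket group but the Platform team wins overall — the comparison reverses. Team Beta's tickets skew toward P0, which has a lower base rate.

No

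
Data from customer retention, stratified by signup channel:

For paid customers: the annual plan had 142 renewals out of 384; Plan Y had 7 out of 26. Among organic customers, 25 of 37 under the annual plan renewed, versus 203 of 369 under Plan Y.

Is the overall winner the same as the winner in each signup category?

Paid: the annual plan 142/384 = 37.0%, Plan Y 7/26 = 26.9% → the annual plan
Organic: the annual plan 25/37 = 67.6%, Plan Y 203/369 = 55.0% → the annual plan
Overall: the annual plan 167/421 = 39.7%, Plan Y 210/395 = 53.2% → Plan Y
The annual plan wins each signup group but Plan Y wins overall — the comparison reverses. The annual plan's customers skew toward paid, which has a lower base rate.

No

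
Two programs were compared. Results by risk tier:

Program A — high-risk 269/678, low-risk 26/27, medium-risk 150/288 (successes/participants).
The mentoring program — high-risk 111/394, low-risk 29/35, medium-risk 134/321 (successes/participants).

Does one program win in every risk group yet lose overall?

No

High-risk: Program A 269/678 = 39.7%, the mentoring program 111/394 = 28.2% → Program A
Low-risk: Program A 26/27 = 96.3%, the mentoring program 29/35 = 82.9% → Program A
Medium-risk: Program A 150/288 = 52.1%, the mentoring program 134/321 = 41.7% → Program A
Overall: Program A 445/993 = 44.8%, the mentoring program 274/750 = 36.5% → Program A
Program A wins overall and in every risk group — no reversal.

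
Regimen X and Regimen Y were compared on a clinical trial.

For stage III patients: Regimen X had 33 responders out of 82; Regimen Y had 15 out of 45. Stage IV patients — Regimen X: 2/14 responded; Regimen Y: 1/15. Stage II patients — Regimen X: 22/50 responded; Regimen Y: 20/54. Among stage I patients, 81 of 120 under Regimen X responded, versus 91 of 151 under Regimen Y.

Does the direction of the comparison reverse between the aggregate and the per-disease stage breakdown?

No

Stage III: Regimen X 33/82 = 40.2%, Regimen Y 15/45 = 33.3% → Regimen X
Stage IV: Regimen X 2/14 = 14.3%, Regimen Y 1/15 = 6.7% → Regimen X
Stage II: Regimen X 22/50 = 44.0%, Regimen Y 20/54 = 37.0% → Regimen X
Stage I: Regimen X 81/120 = 67.5%, Regimen Y 91/151 = 60.3% → Regimen X
Overall: Regimen X 138/266 = 51.9%, Regimen Y 127/265 = 47.9% → Regimen X
Regimen X wins overall and in every disease group — no reversal.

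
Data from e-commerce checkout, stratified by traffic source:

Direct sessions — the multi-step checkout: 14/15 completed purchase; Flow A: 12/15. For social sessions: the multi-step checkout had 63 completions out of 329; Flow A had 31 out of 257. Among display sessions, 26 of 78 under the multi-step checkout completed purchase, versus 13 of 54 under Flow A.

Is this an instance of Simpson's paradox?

No

Direct: the multi-step checkout 14/15 = 93.3%, Flow A 12/15 = 80.0% → the multi-step checkout
Social: the multi-step checkout 63/329 = 19.1%, Flow A 31/257 = 12.1% → the multi-step checkout
Display: the multi-step checkout 26/78 = 33.3%, Flow A 13/54 = 24.1% → the multi-step checkout
Overall: the multi-step checkout 103/422 = 24.4%, Flow A 56/326 = 17.2% → the multi-step checkout
The multi-step checkout wins overall and in every traffic group — no reversal.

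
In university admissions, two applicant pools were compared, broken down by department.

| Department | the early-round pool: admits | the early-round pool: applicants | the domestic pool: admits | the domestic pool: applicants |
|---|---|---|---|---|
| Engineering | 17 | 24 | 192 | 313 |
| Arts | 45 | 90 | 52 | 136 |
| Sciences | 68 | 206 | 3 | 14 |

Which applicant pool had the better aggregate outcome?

Engineering: the early-round pool 17/24 = 70.8%, the domestic pool 192/313 = 61.3% → the early-round pool
Arts: the early-round pool 45/90 = 50.0%, the domestic pool 52/136 = 38.2% → the early-round pool
Sciences: the early-round pool 68/206 = 33.0%, the domestic pool 3/14 = 21.4% → the early-round pool
Overall: the early-round pool 130/320 = 40.6%, the domestic pool 247/463 = 53.3% → the domestic pool
(The early-round pool wins every department group but the domestic pool wins overall — the early-round pool's applicants skew toward the low-rate Sciences group.)

the domestic pool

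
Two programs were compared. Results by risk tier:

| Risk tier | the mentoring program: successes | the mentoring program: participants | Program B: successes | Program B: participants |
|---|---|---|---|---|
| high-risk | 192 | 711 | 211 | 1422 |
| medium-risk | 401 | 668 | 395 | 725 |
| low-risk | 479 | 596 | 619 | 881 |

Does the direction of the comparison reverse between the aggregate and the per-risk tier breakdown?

No

High-risk: the mentoring program 192/711 = 27.0%, Program B 211/1422 = 14.8% → the mentoring program
Medium-risk: the mentoring program 401/668 = 60.0%, Program B 395/725 = 54.5% → the mentoring program
Low-risk: the mentoring program 479/596 = 80.4%, Program B 619/881 = 70.3% → the mentoring program
Overall: the mentoring program 1072/1975 = 54.3%, Program B 1225/3028 = 40.5% → the mentoring program
The mentoring program wins overall and in every risk group — no reversal.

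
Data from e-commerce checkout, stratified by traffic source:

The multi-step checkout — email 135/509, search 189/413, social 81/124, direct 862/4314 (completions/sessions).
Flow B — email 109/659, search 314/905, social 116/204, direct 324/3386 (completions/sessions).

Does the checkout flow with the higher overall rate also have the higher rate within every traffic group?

Yes

Email: the multi-step checkout 135/509 = 26.5%, Flow B 109/659 = 16.5% → the multi-step checkout
Search: the multi-step checkout 189/413 = 45.8%, Flow B 314/905 = 34.7% → the multi-step checkout
Social: the multi-step checkout 81/124 = 65.3%, Flow B 116/204 = 56.9% → the multi-step checkout
Direct: the multi-step checkout 862/4314 = 20.0%, Flow B 324/3386 = 9.6% → the multi-step checkout
Overall: the multi-step checkout 1267/5360 = 23.6%, Flow B 863/5154 = 16.7% → the multi-step checkout
The multi-step checkout wins overall and in every traffic group — no reversal.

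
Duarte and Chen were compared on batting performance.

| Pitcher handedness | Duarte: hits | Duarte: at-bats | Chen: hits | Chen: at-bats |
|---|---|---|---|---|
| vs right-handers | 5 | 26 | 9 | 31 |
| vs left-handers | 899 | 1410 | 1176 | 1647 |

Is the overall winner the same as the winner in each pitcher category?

Vs right-handers: Duarte 5/26 = 19.2%, Chen 9/31 = 29.0% → Chen
Vs left-handers: Duarte 899/1410 = 63.8%, Chen 1176/1647 = 71.4% → Chen
Overall: Duarte 904/1436 = 63.0%, Chen 1185/1678 = 70.6% → Chen
Chen wins overall and in every pitcher group — no reversal.

Yes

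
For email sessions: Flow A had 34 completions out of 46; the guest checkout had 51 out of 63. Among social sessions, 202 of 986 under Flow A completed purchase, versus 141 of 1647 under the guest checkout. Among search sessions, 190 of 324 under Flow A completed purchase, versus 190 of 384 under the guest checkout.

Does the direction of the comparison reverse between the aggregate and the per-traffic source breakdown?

Email: Flow A 34/46 = 73.9%, the guest checkout 51/63 = 81.0% → the guest checkout
Social: Flow A 202/986 = 20.5%, the guest checkout 141/1647 = 8.6% → Flow A
Search: Flow A 190/324 = 58.6%, the guest checkout 190/384 = 49.5% → Flow A
Overall: Flow A 426/1356 = 31.4%, the guest checkout 382/2094 = 18.2% → Flow A
Neither sweeps: Flow A wins 2 of 3 groups, the guest checkout wins 1. Flow A wins overall but not every group — no Simpson reversal.

No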